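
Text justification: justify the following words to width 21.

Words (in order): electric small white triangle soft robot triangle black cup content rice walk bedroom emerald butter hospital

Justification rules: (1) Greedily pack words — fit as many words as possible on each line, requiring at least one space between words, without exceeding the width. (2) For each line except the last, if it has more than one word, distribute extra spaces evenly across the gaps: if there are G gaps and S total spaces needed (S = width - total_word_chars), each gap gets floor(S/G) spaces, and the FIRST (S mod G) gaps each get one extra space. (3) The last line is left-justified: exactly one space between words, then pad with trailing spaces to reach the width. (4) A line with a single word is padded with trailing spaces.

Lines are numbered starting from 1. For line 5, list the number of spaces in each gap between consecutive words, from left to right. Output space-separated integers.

Line 1: ['electric', 'small', 'white'] (min_width=20, slack=1)
Line 2: ['triangle', 'soft', 'robot'] (min_width=19, slack=2)
Line 3: ['triangle', 'black', 'cup'] (min_width=18, slack=3)
Line 4: ['content', 'rice', 'walk'] (min_width=17, slack=4)
Line 5: ['bedroom', 'emerald'] (min_width=15, slack=6)
Line 6: ['butter', 'hospital'] (min_width=15, slack=6)

Answer: 7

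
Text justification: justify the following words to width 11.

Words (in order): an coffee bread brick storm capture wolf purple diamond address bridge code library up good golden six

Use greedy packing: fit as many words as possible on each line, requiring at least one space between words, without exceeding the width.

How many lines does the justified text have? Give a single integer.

Answer: 11

Derivation:
Line 1: ['an', 'coffee'] (min_width=9, slack=2)
Line 2: ['bread', 'brick'] (min_width=11, slack=0)
Line 3: ['storm'] (min_width=5, slack=6)
Line 4: ['capture'] (min_width=7, slack=4)
Line 5: ['wolf', 'purple'] (min_width=11, slack=0)
Line 6: ['diamond'] (min_width=7, slack=4)
Line 7: ['address'] (min_width=7, slack=4)
Line 8: ['bridge', 'code'] (min_width=11, slack=0)
Line 9: ['library', 'up'] (min_width=10, slack=1)
Line 10: ['good', 'golden'] (min_width=11, slack=0)
Line 11: ['six'] (min_width=3, slack=8)
Total lines: 11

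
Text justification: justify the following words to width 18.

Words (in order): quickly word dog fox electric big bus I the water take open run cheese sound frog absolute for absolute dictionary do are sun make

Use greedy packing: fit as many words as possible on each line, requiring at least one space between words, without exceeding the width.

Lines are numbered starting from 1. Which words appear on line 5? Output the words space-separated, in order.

Answer: cheese sound frog

Derivation:
Line 1: ['quickly', 'word', 'dog'] (min_width=16, slack=2)
Line 2: ['fox', 'electric', 'big'] (min_width=16, slack=2)
Line 3: ['bus', 'I', 'the', 'water'] (min_width=15, slack=3)
Line 4: ['take', 'open', 'run'] (min_width=13, slack=5)
Line 5: ['cheese', 'sound', 'frog'] (min_width=17, slack=1)
Line 6: ['absolute', 'for'] (min_width=12, slack=6)
Line 7: ['absolute'] (min_width=8, slack=10)
Line 8: ['dictionary', 'do', 'are'] (min_width=17, slack=1)
Line 9: ['sun', 'make'] (min_width=8, slack=10)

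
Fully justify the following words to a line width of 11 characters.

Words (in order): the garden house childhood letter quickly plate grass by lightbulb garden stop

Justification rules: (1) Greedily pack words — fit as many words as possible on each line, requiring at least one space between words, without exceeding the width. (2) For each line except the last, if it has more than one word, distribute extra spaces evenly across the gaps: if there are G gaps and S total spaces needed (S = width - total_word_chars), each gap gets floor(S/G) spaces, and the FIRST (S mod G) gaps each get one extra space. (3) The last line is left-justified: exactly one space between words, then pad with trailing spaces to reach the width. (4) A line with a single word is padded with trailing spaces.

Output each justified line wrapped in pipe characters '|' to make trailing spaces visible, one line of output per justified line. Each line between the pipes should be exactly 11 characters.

Answer: |the  garden|
|house      |
|childhood  |
|letter     |
|quickly    |
|plate grass|
|by         |
|lightbulb  |
|garden stop|

Derivation:
Line 1: ['the', 'garden'] (min_width=10, slack=1)
Line 2: ['house'] (min_width=5, slack=6)
Line 3: ['childhood'] (min_width=9, slack=2)
Line 4: ['letter'] (min_width=6, slack=5)
Line 5: ['quickly'] (min_width=7, slack=4)
Line 6: ['plate', 'grass'] (min_width=11, slack=0)
Line 7: ['by'] (min_width=2, slack=9)
Line 8: ['lightbulb'] (min_width=9, slack=2)
Line 9: ['garden', 'stop'] (min_width=11, slack=0)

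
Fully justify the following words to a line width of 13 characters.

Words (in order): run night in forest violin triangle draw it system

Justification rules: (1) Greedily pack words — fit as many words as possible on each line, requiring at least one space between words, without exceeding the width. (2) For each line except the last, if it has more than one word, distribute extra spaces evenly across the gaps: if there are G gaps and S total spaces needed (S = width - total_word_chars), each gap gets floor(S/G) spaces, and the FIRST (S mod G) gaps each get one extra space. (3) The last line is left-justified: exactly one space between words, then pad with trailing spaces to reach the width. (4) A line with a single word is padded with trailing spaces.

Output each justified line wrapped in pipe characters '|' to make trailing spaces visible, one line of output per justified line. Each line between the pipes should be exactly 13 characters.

Line 1: ['run', 'night', 'in'] (min_width=12, slack=1)
Line 2: ['forest', 'violin'] (min_width=13, slack=0)
Line 3: ['triangle', 'draw'] (min_width=13, slack=0)
Line 4: ['it', 'system'] (min_width=9, slack=4)

Answer: |run  night in|
|forest violin|
|triangle draw|
|it system    |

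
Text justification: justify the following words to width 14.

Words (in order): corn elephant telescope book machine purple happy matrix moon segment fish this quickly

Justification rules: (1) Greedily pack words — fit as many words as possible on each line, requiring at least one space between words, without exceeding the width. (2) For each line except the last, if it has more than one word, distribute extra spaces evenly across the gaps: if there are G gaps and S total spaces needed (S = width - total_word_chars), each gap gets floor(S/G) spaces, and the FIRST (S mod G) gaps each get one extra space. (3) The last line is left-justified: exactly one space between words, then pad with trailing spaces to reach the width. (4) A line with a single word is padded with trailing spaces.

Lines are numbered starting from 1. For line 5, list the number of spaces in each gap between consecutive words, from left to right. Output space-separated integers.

Line 1: ['corn', 'elephant'] (min_width=13, slack=1)
Line 2: ['telescope', 'book'] (min_width=14, slack=0)
Line 3: ['machine', 'purple'] (min_width=14, slack=0)
Line 4: ['happy', 'matrix'] (min_width=12, slack=2)
Line 5: ['moon', 'segment'] (min_width=12, slack=2)
Line 6: ['fish', 'this'] (min_width=9, slack=5)
Line 7: ['quickly'] (min_width=7, slack=7)

Answer: 3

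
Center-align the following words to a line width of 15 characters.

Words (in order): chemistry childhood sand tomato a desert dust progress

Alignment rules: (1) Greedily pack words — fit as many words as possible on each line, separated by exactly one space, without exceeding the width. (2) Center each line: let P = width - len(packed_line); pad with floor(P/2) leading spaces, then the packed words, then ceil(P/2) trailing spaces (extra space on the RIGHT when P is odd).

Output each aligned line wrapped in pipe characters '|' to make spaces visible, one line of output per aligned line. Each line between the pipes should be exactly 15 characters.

Line 1: ['chemistry'] (min_width=9, slack=6)
Line 2: ['childhood', 'sand'] (min_width=14, slack=1)
Line 3: ['tomato', 'a', 'desert'] (min_width=15, slack=0)
Line 4: ['dust', 'progress'] (min_width=13, slack=2)

Answer: |   chemistry   |
|childhood sand |
|tomato a desert|
| dust progress |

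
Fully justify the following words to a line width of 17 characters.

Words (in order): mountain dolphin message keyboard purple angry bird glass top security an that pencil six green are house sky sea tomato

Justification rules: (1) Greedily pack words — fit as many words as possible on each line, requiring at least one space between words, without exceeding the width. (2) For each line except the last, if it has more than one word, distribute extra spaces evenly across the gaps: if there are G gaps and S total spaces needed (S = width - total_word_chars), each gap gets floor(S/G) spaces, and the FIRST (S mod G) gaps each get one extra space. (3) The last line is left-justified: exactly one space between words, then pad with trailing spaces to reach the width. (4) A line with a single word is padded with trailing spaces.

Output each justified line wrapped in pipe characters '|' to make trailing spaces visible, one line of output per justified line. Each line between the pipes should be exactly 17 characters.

Line 1: ['mountain', 'dolphin'] (min_width=16, slack=1)
Line 2: ['message', 'keyboard'] (min_width=16, slack=1)
Line 3: ['purple', 'angry', 'bird'] (min_width=17, slack=0)
Line 4: ['glass', 'top'] (min_width=9, slack=8)
Line 5: ['security', 'an', 'that'] (min_width=16, slack=1)
Line 6: ['pencil', 'six', 'green'] (min_width=16, slack=1)
Line 7: ['are', 'house', 'sky', 'sea'] (min_width=17, slack=0)
Line 8: ['tomato'] (min_width=6, slack=11)

Answer: |mountain  dolphin|
|message  keyboard|
|purple angry bird|
|glass         top|
|security  an that|
|pencil  six green|
|are house sky sea|
|tomato           |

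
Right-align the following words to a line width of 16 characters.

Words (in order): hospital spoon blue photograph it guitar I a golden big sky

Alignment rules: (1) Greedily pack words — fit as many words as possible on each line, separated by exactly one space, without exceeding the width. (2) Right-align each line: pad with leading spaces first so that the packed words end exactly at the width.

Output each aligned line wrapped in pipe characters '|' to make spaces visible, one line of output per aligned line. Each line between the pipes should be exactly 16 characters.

Line 1: ['hospital', 'spoon'] (min_width=14, slack=2)
Line 2: ['blue', 'photograph'] (min_width=15, slack=1)
Line 3: ['it', 'guitar', 'I', 'a'] (min_width=13, slack=3)
Line 4: ['golden', 'big', 'sky'] (min_width=14, slack=2)

Answer: |  hospital spoon|
| blue photograph|
|   it guitar I a|
|  golden big sky|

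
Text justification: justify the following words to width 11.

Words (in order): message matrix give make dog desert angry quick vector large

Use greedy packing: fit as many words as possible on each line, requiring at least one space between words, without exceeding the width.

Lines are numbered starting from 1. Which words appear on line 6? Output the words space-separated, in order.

Answer: vector

Derivation:
Line 1: ['message'] (min_width=7, slack=4)
Line 2: ['matrix', 'give'] (min_width=11, slack=0)
Line 3: ['make', 'dog'] (min_width=8, slack=3)
Line 4: ['desert'] (min_width=6, slack=5)
Line 5: ['angry', 'quick'] (min_width=11, slack=0)
Line 6: ['vector'] (min_width=6, slack=5)
Line 7: ['large'] (min_width=5, slack=6)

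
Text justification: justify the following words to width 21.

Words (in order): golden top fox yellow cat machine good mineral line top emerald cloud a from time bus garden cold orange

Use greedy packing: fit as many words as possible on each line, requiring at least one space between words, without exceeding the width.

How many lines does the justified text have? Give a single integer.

Line 1: ['golden', 'top', 'fox', 'yellow'] (min_width=21, slack=0)
Line 2: ['cat', 'machine', 'good'] (min_width=16, slack=5)
Line 3: ['mineral', 'line', 'top'] (min_width=16, slack=5)
Line 4: ['emerald', 'cloud', 'a', 'from'] (min_width=20, slack=1)
Line 5: ['time', 'bus', 'garden', 'cold'] (min_width=20, slack=1)
Line 6: ['orange'] (min_width=6, slack=15)
Total lines: 6

Answer: 6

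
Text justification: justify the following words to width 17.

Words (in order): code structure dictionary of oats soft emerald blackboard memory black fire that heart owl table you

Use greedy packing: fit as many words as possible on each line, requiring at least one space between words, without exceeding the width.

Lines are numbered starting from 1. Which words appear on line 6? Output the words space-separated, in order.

Answer: heart owl table

Derivation:
Line 1: ['code', 'structure'] (min_width=14, slack=3)
Line 2: ['dictionary', 'of'] (min_width=13, slack=4)
Line 3: ['oats', 'soft', 'emerald'] (min_width=17, slack=0)
Line 4: ['blackboard', 'memory'] (min_width=17, slack=0)
Line 5: ['black', 'fire', 'that'] (min_width=15, slack=2)
Line 6: ['heart', 'owl', 'table'] (min_width=15, slack=2)
Line 7: ['you'] (min_width=3, slack=14)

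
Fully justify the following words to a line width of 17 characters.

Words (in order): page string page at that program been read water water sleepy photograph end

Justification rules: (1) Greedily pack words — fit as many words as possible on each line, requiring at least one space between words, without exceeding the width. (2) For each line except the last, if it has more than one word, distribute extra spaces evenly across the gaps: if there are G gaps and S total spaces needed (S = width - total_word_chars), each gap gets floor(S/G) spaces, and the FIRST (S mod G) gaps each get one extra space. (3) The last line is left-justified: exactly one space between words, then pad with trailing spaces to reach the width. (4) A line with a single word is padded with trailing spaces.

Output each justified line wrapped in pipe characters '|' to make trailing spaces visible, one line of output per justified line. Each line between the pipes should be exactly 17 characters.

Line 1: ['page', 'string', 'page'] (min_width=16, slack=1)
Line 2: ['at', 'that', 'program'] (min_width=15, slack=2)
Line 3: ['been', 'read', 'water'] (min_width=15, slack=2)
Line 4: ['water', 'sleepy'] (min_width=12, slack=5)
Line 5: ['photograph', 'end'] (min_width=14, slack=3)

Answer: |page  string page|
|at  that  program|
|been  read  water|
|water      sleepy|
|photograph end   |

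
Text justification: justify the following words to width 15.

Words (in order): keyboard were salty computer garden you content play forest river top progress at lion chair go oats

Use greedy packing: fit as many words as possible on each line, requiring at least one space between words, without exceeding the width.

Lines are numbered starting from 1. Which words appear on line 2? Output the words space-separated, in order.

Answer: salty computer

Derivation:
Line 1: ['keyboard', 'were'] (min_width=13, slack=2)
Line 2: ['salty', 'computer'] (min_width=14, slack=1)
Line 3: ['garden', 'you'] (min_width=10, slack=5)
Line 4: ['content', 'play'] (min_width=12, slack=3)
Line 5: ['forest', 'river'] (min_width=12, slack=3)
Line 6: ['top', 'progress', 'at'] (min_width=15, slack=0)
Line 7: ['lion', 'chair', 'go'] (min_width=13, slack=2)
Line 8: ['oats'] (min_width=4, slack=11)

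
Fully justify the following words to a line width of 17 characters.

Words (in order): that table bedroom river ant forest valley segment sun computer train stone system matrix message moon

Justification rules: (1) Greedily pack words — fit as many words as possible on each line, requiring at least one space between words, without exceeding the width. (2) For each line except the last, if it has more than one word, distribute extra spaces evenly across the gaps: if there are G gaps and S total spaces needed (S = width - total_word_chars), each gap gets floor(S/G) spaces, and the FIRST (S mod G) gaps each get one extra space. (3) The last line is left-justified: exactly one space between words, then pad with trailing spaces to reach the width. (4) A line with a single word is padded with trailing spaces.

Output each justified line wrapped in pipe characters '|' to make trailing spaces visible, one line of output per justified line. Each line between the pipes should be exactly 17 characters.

Answer: |that        table|
|bedroom river ant|
|forest     valley|
|segment       sun|
|computer    train|
|stone      system|
|matrix    message|
|moon             |

Derivation:
Line 1: ['that', 'table'] (min_width=10, slack=7)
Line 2: ['bedroom', 'river', 'ant'] (min_width=17, slack=0)
Line 3: ['forest', 'valley'] (min_width=13, slack=4)
Line 4: ['segment', 'sun'] (min_width=11, slack=6)
Line 5: ['computer', 'train'] (min_width=14, slack=3)
Line 6: ['stone', 'system'] (min_width=12, slack=5)
Line 7: ['matrix', 'message'] (min_width=14, slack=3)
Line 8: ['moon'] (min_width=4, slack=13)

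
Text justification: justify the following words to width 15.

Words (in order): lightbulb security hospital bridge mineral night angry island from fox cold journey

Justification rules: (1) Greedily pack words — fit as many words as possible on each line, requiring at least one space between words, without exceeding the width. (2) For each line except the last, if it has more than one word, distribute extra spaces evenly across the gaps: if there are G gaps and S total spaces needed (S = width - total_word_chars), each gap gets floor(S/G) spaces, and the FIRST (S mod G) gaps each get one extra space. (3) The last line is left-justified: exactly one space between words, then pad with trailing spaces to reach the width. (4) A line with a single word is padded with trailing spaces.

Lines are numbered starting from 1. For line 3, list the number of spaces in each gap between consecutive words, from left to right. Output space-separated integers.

Answer: 1

Derivation:
Line 1: ['lightbulb'] (min_width=9, slack=6)
Line 2: ['security'] (min_width=8, slack=7)
Line 3: ['hospital', 'bridge'] (min_width=15, slack=0)
Line 4: ['mineral', 'night'] (min_width=13, slack=2)
Line 5: ['angry', 'island'] (min_width=12, slack=3)
Line 6: ['from', 'fox', 'cold'] (min_width=13, slack=2)
Line 7: ['journey'] (min_width=7, slack=8)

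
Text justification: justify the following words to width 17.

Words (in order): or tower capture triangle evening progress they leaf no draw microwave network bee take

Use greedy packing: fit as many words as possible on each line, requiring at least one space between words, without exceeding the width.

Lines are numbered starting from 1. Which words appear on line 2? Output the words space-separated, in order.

Line 1: ['or', 'tower', 'capture'] (min_width=16, slack=1)
Line 2: ['triangle', 'evening'] (min_width=16, slack=1)
Line 3: ['progress', 'they'] (min_width=13, slack=4)
Line 4: ['leaf', 'no', 'draw'] (min_width=12, slack=5)
Line 5: ['microwave', 'network'] (min_width=17, slack=0)
Line 6: ['bee', 'take'] (min_width=8, slack=9)

Answer: triangle evening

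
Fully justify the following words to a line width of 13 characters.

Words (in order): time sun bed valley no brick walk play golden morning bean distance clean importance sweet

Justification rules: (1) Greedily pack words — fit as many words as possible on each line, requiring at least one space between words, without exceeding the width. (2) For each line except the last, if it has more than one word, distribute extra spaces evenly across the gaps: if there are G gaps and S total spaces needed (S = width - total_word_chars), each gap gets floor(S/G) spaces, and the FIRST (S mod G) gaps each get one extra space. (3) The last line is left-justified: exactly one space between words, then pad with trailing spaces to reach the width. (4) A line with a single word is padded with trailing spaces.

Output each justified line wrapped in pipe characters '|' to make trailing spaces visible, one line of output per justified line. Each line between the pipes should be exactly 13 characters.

Line 1: ['time', 'sun', 'bed'] (min_width=12, slack=1)
Line 2: ['valley', 'no'] (min_width=9, slack=4)
Line 3: ['brick', 'walk'] (min_width=10, slack=3)
Line 4: ['play', 'golden'] (min_width=11, slack=2)
Line 5: ['morning', 'bean'] (min_width=12, slack=1)
Line 6: ['distance'] (min_width=8, slack=5)
Line 7: ['clean'] (min_width=5, slack=8)
Line 8: ['importance'] (min_width=10, slack=3)
Line 9: ['sweet'] (min_width=5, slack=8)

Answer: |time  sun bed|
|valley     no|
|brick    walk|
|play   golden|
|morning  bean|
|distance     |
|clean        |
|importance   |
|sweet        |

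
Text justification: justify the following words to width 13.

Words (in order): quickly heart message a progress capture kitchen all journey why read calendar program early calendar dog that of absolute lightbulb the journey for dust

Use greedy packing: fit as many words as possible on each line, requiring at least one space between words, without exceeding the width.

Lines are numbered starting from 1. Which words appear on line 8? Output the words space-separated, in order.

Line 1: ['quickly', 'heart'] (min_width=13, slack=0)
Line 2: ['message', 'a'] (min_width=9, slack=4)
Line 3: ['progress'] (min_width=8, slack=5)
Line 4: ['capture'] (min_width=7, slack=6)
Line 5: ['kitchen', 'all'] (min_width=11, slack=2)
Line 6: ['journey', 'why'] (min_width=11, slack=2)
Line 7: ['read', 'calendar'] (min_width=13, slack=0)
Line 8: ['program', 'early'] (min_width=13, slack=0)
Line 9: ['calendar', 'dog'] (min_width=12, slack=1)
Line 10: ['that', 'of'] (min_width=7, slack=6)
Line 11: ['absolute'] (min_width=8, slack=5)
Line 12: ['lightbulb', 'the'] (min_width=13, slack=0)
Line 13: ['journey', 'for'] (min_width=11, slack=2)
Line 14: ['dust'] (min_width=4, slack=9)

Answer: program early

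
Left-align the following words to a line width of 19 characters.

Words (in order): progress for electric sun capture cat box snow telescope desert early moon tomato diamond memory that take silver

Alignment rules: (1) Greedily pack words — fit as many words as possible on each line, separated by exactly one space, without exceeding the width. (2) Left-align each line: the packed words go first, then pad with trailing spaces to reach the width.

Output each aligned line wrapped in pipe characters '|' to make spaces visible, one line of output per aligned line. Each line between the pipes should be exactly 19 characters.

Answer: |progress for       |
|electric sun       |
|capture cat box    |
|snow telescope     |
|desert early moon  |
|tomato diamond     |
|memory that take   |
|silver             |

Derivation:
Line 1: ['progress', 'for'] (min_width=12, slack=7)
Line 2: ['electric', 'sun'] (min_width=12, slack=7)
Line 3: ['capture', 'cat', 'box'] (min_width=15, slack=4)
Line 4: ['snow', 'telescope'] (min_width=14, slack=5)
Line 5: ['desert', 'early', 'moon'] (min_width=17, slack=2)
Line 6: ['tomato', 'diamond'] (min_width=14, slack=5)
Line 7: ['memory', 'that', 'take'] (min_width=16, slack=3)
Line 8: ['silver'] (min_width=6, slack=13)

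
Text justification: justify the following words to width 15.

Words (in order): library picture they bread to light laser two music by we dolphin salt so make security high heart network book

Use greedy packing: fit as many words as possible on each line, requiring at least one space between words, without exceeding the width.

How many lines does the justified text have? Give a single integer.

Answer: 8

Derivation:
Line 1: ['library', 'picture'] (min_width=15, slack=0)
Line 2: ['they', 'bread', 'to'] (min_width=13, slack=2)
Line 3: ['light', 'laser', 'two'] (min_width=15, slack=0)
Line 4: ['music', 'by', 'we'] (min_width=11, slack=4)
Line 5: ['dolphin', 'salt', 'so'] (min_width=15, slack=0)
Line 6: ['make', 'security'] (min_width=13, slack=2)
Line 7: ['high', 'heart'] (min_width=10, slack=5)
Line 8: ['network', 'book'] (min_width=12, slack=3)
Total lines: 8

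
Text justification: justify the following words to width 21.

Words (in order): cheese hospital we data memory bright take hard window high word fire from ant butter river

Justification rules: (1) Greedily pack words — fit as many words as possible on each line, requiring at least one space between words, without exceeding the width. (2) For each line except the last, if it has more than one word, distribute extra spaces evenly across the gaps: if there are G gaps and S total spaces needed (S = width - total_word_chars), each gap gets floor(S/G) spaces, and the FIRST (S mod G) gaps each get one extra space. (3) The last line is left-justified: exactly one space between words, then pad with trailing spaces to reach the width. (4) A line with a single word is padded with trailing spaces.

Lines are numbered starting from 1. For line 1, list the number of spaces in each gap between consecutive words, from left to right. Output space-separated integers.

Line 1: ['cheese', 'hospital', 'we'] (min_width=18, slack=3)
Line 2: ['data', 'memory', 'bright'] (min_width=18, slack=3)
Line 3: ['take', 'hard', 'window', 'high'] (min_width=21, slack=0)
Line 4: ['word', 'fire', 'from', 'ant'] (min_width=18, slack=3)
Line 5: ['butter', 'river'] (min_width=12, slack=9)

Answer: 3 2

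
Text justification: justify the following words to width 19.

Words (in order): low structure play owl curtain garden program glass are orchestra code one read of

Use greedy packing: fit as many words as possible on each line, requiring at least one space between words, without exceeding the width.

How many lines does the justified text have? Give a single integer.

Line 1: ['low', 'structure', 'play'] (min_width=18, slack=1)
Line 2: ['owl', 'curtain', 'garden'] (min_width=18, slack=1)
Line 3: ['program', 'glass', 'are'] (min_width=17, slack=2)
Line 4: ['orchestra', 'code', 'one'] (min_width=18, slack=1)
Line 5: ['read', 'of'] (min_width=7, slack=12)
Total lines: 5

Answer: 5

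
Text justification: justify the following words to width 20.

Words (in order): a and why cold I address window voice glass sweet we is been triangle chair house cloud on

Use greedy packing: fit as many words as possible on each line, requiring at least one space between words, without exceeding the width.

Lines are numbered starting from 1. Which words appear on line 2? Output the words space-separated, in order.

Answer: address window voice

Derivation:
Line 1: ['a', 'and', 'why', 'cold', 'I'] (min_width=16, slack=4)
Line 2: ['address', 'window', 'voice'] (min_width=20, slack=0)
Line 3: ['glass', 'sweet', 'we', 'is'] (min_width=17, slack=3)
Line 4: ['been', 'triangle', 'chair'] (min_width=19, slack=1)
Line 5: ['house', 'cloud', 'on'] (min_width=14, slack=6)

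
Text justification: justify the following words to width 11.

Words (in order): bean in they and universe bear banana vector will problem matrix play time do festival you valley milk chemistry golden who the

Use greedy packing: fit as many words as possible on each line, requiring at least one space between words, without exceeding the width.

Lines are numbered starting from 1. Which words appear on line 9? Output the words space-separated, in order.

Line 1: ['bean', 'in'] (min_width=7, slack=4)
Line 2: ['they', 'and'] (min_width=8, slack=3)
Line 3: ['universe'] (min_width=8, slack=3)
Line 4: ['bear', 'banana'] (min_width=11, slack=0)
Line 5: ['vector', 'will'] (min_width=11, slack=0)
Line 6: ['problem'] (min_width=7, slack=4)
Line 7: ['matrix', 'play'] (min_width=11, slack=0)
Line 8: ['time', 'do'] (min_width=7, slack=4)
Line 9: ['festival'] (min_width=8, slack=3)
Line 10: ['you', 'valley'] (min_width=10, slack=1)
Line 11: ['milk'] (min_width=4, slack=7)
Line 12: ['chemistry'] (min_width=9, slack=2)
Line 13: ['golden', 'who'] (min_width=10, slack=1)
Line 14: ['the'] (min_width=3, slack=8)

Answer: festival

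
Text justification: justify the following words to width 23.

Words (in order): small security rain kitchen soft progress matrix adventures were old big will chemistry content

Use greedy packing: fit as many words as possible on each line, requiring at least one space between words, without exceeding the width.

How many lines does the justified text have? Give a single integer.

Answer: 5

Derivation:
Line 1: ['small', 'security', 'rain'] (min_width=19, slack=4)
Line 2: ['kitchen', 'soft', 'progress'] (min_width=21, slack=2)
Line 3: ['matrix', 'adventures', 'were'] (min_width=22, slack=1)
Line 4: ['old', 'big', 'will', 'chemistry'] (min_width=22, slack=1)
Line 5: ['content'] (min_width=7, slack=16)
Total lines: 5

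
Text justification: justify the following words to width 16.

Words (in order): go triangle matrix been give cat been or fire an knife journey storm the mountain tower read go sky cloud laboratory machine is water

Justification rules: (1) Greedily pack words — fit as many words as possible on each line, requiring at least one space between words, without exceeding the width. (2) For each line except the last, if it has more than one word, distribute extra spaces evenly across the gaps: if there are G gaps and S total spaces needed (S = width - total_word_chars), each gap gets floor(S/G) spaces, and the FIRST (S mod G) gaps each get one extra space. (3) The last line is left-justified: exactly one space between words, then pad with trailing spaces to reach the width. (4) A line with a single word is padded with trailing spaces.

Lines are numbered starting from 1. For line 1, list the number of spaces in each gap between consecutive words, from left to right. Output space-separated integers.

Answer: 6

Derivation:
Line 1: ['go', 'triangle'] (min_width=11, slack=5)
Line 2: ['matrix', 'been', 'give'] (min_width=16, slack=0)
Line 3: ['cat', 'been', 'or', 'fire'] (min_width=16, slack=0)
Line 4: ['an', 'knife', 'journey'] (min_width=16, slack=0)
Line 5: ['storm', 'the'] (min_width=9, slack=7)
Line 6: ['mountain', 'tower'] (min_width=14, slack=2)
Line 7: ['read', 'go', 'sky'] (min_width=11, slack=5)
Line 8: ['cloud', 'laboratory'] (min_width=16, slack=0)
Line 9: ['machine', 'is', 'water'] (min_width=16, slack=0)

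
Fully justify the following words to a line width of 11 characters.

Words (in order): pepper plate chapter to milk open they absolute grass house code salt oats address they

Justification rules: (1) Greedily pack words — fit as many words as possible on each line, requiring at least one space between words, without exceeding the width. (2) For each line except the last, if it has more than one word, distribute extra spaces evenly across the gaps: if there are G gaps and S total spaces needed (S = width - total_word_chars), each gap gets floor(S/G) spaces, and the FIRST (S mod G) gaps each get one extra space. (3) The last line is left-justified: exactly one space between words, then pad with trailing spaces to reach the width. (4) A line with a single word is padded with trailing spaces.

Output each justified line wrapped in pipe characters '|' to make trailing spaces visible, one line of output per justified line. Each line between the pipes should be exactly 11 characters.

Line 1: ['pepper'] (min_width=6, slack=5)
Line 2: ['plate'] (min_width=5, slack=6)
Line 3: ['chapter', 'to'] (min_width=10, slack=1)
Line 4: ['milk', 'open'] (min_width=9, slack=2)
Line 5: ['they'] (min_width=4, slack=7)
Line 6: ['absolute'] (min_width=8, slack=3)
Line 7: ['grass', 'house'] (min_width=11, slack=0)
Line 8: ['code', 'salt'] (min_width=9, slack=2)
Line 9: ['oats'] (min_width=4, slack=7)
Line 10: ['address'] (min_width=7, slack=4)
Line 11: ['they'] (min_width=4, slack=7)

Answer: |pepper     |
|plate      |
|chapter  to|
|milk   open|
|they       |
|absolute   |
|grass house|
|code   salt|
|oats       |
|address    |
|they       |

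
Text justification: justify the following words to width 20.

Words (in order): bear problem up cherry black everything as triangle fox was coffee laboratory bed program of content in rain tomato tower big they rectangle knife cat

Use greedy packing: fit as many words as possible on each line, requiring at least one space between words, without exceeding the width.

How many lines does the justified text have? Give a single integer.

Line 1: ['bear', 'problem', 'up'] (min_width=15, slack=5)
Line 2: ['cherry', 'black'] (min_width=12, slack=8)
Line 3: ['everything', 'as'] (min_width=13, slack=7)
Line 4: ['triangle', 'fox', 'was'] (min_width=16, slack=4)
Line 5: ['coffee', 'laboratory'] (min_width=17, slack=3)
Line 6: ['bed', 'program', 'of'] (min_width=14, slack=6)
Line 7: ['content', 'in', 'rain'] (min_width=15, slack=5)
Line 8: ['tomato', 'tower', 'big'] (min_width=16, slack=4)
Line 9: ['they', 'rectangle', 'knife'] (min_width=20, slack=0)
Line 10: ['cat'] (min_width=3, slack=17)
Total lines: 10

Answer: 10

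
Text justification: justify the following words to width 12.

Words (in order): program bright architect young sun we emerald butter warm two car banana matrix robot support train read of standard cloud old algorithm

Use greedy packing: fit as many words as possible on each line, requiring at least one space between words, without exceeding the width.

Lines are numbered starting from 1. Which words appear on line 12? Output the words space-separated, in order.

Answer: of standard

Derivation:
Line 1: ['program'] (min_width=7, slack=5)
Line 2: ['bright'] (min_width=6, slack=6)
Line 3: ['architect'] (min_width=9, slack=3)
Line 4: ['young', 'sun', 'we'] (min_width=12, slack=0)
Line 5: ['emerald'] (min_width=7, slack=5)
Line 6: ['butter', 'warm'] (min_width=11, slack=1)
Line 7: ['two', 'car'] (min_width=7, slack=5)
Line 8: ['banana'] (min_width=6, slack=6)
Line 9: ['matrix', 'robot'] (min_width=12, slack=0)
Line 10: ['support'] (min_width=7, slack=5)
Line 11: ['train', 'read'] (min_width=10, slack=2)
Line 12: ['of', 'standard'] (min_width=11, slack=1)
Line 13: ['cloud', 'old'] (min_width=9, slack=3)
Line 14: ['algorithm'] (min_width=9, slack=3)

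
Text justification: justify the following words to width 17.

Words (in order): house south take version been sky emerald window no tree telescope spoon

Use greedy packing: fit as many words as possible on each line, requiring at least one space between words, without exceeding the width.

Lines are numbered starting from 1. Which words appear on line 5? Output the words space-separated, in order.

Answer: spoon

Derivation:
Line 1: ['house', 'south', 'take'] (min_width=16, slack=1)
Line 2: ['version', 'been', 'sky'] (min_width=16, slack=1)
Line 3: ['emerald', 'window', 'no'] (min_width=17, slack=0)
Line 4: ['tree', 'telescope'] (min_width=14, slack=3)
Line 5: ['spoon'] (min_width=5, slack=12)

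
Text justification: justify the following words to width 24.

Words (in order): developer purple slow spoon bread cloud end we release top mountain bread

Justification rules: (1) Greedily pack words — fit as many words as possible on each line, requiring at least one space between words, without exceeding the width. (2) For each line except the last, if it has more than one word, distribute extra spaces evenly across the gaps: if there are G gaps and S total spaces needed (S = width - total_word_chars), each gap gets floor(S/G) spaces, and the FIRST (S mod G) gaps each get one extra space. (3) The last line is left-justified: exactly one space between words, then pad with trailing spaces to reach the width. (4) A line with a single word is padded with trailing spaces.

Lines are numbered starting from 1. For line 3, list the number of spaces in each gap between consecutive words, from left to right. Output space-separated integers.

Line 1: ['developer', 'purple', 'slow'] (min_width=21, slack=3)
Line 2: ['spoon', 'bread', 'cloud', 'end', 'we'] (min_width=24, slack=0)
Line 3: ['release', 'top', 'mountain'] (min_width=20, slack=4)
Line 4: ['bread'] (min_width=5, slack=19)

Answer: 3 3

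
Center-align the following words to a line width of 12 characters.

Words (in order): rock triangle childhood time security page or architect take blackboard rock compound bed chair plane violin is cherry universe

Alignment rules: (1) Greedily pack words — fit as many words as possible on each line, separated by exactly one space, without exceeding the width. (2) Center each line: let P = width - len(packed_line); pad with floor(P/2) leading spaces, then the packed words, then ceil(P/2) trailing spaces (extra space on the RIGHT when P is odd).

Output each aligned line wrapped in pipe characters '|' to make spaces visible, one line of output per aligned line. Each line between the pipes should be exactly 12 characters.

Answer: |    rock    |
|  triangle  |
| childhood  |
|    time    |
|  security  |
|  page or   |
| architect  |
|    take    |
| blackboard |
|    rock    |
|compound bed|
|chair plane |
| violin is  |
|   cherry   |
|  universe  |

Derivation:
Line 1: ['rock'] (min_width=4, slack=8)
Line 2: ['triangle'] (min_width=8, slack=4)
Line 3: ['childhood'] (min_width=9, slack=3)
Line 4: ['time'] (min_width=4, slack=8)
Line 5: ['security'] (min_width=8, slack=4)
Line 6: ['page', 'or'] (min_width=7, slack=5)
Line 7: ['architect'] (min_width=9, slack=3)
Line 8: ['take'] (min_width=4, slack=8)
Line 9: ['blackboard'] (min_width=10, slack=2)
Line 10: ['rock'] (min_width=4, slack=8)
Line 11: ['compound', 'bed'] (min_width=12, slack=0)
Line 12: ['chair', 'plane'] (min_width=11, slack=1)
Line 13: ['violin', 'is'] (min_width=9, slack=3)
Line 14: ['cherry'] (min_width=6, slack=6)
Line 15: ['universe'] (min_width=8, slack=4)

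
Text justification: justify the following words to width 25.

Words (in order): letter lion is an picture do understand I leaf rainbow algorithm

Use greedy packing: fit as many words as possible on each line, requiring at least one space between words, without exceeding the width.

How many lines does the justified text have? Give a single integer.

Answer: 3

Derivation:
Line 1: ['letter', 'lion', 'is', 'an', 'picture'] (min_width=25, slack=0)
Line 2: ['do', 'understand', 'I', 'leaf'] (min_width=20, slack=5)
Line 3: ['rainbow', 'algorithm'] (min_width=17, slack=8)
Total lines: 3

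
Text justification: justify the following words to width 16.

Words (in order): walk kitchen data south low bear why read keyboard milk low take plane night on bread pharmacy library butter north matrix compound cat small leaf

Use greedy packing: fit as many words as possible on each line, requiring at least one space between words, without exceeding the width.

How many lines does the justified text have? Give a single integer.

Answer: 10

Derivation:
Line 1: ['walk', 'kitchen'] (min_width=12, slack=4)
Line 2: ['data', 'south', 'low'] (min_width=14, slack=2)
Line 3: ['bear', 'why', 'read'] (min_width=13, slack=3)
Line 4: ['keyboard', 'milk'] (min_width=13, slack=3)
Line 5: ['low', 'take', 'plane'] (min_width=14, slack=2)
Line 6: ['night', 'on', 'bread'] (min_width=14, slack=2)
Line 7: ['pharmacy', 'library'] (min_width=16, slack=0)
Line 8: ['butter', 'north'] (min_width=12, slack=4)
Line 9: ['matrix', 'compound'] (min_width=15, slack=1)
Line 10: ['cat', 'small', 'leaf'] (min_width=14, slack=2)
Total lines: 10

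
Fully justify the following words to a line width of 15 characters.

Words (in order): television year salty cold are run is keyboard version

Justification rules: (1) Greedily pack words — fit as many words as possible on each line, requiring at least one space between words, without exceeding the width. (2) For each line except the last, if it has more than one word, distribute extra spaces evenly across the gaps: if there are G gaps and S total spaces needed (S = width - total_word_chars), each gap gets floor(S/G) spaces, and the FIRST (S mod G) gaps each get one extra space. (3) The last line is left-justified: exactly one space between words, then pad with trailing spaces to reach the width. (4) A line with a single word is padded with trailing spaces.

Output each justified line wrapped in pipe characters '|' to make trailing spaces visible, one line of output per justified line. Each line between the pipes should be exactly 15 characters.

Answer: |television year|
|salty  cold are|
|run is keyboard|
|version        |

Derivation:
Line 1: ['television', 'year'] (min_width=15, slack=0)
Line 2: ['salty', 'cold', 'are'] (min_width=14, slack=1)
Line 3: ['run', 'is', 'keyboard'] (min_width=15, slack=0)
Line 4: ['version'] (min_width=7, slack=8)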